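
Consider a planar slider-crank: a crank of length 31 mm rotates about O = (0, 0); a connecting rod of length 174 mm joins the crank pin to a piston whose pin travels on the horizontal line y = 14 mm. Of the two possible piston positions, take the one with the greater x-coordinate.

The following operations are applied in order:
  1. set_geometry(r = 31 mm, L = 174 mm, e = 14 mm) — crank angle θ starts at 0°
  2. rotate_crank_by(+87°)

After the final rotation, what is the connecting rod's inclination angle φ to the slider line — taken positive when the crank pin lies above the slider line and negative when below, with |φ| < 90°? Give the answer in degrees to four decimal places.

set_geometry: r = 31 mm, L = 174 mm, e = 14 mm; θ ← 0°
rotate_crank_by(+87°): θ ← 0° +87° = 87°
crank pin P = (r cos θ, r sin θ) = (1.622415, 30.957516)
h = r sin θ − e = 30.957516 − 14 = 16.957516
sin φ = h / L = 16.957516 / 174 = 0.09745699
φ = arcsin(0.09745699) = 5.592751°

5.5928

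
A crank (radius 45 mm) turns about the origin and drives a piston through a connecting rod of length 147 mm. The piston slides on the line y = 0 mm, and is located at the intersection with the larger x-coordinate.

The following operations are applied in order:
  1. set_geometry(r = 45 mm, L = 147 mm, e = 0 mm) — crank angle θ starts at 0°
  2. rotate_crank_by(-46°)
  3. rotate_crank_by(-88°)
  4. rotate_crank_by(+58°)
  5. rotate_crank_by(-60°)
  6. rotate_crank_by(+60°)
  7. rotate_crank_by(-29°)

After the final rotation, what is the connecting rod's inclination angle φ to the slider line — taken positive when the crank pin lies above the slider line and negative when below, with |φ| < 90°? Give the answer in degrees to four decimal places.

-17.1990

set_geometry: r = 45 mm, L = 147 mm, e = 0 mm; θ ← 0°
rotate_crank_by(-46°): θ ← 0° -46° = -46°
rotate_crank_by(-88°): θ ← -46° -88° = -134°
rotate_crank_by(+58°): θ ← -134° +58° = -76°
rotate_crank_by(-60°): θ ← -76° -60° = -136°
rotate_crank_by(+60°): θ ← -136° +60° = -76°
rotate_crank_by(-29°): θ ← -76° -29° = -105°
crank pin P = (r cos θ, r sin θ) = (-11.646857, -43.466662)
h = r sin θ − e = -43.466662 − 0 = -43.466662
sin φ = h / L = -43.466662 / 147 = -0.29569158
φ = arcsin(-0.29569158) = -17.199012°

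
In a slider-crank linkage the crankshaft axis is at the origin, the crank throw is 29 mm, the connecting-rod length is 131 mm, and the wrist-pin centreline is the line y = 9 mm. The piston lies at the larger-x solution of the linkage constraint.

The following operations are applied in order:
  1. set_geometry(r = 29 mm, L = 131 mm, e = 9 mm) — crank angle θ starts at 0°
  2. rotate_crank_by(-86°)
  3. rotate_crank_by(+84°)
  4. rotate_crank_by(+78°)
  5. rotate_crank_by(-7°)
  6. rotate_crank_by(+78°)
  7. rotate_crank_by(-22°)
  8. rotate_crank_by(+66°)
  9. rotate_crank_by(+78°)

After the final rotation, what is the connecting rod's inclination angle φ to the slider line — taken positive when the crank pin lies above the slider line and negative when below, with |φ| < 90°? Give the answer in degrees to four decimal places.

-16.8605

set_geometry: r = 29 mm, L = 131 mm, e = 9 mm; θ ← 0°
rotate_crank_by(-86°): θ ← 0° -86° = -86°
rotate_crank_by(+84°): θ ← -86° +84° = -2°
rotate_crank_by(+78°): θ ← -2° +78° = 76°
rotate_crank_by(-7°): θ ← 76° -7° = 69°
rotate_crank_by(+78°): θ ← 69° +78° = 147°
rotate_crank_by(-22°): θ ← 147° -22° = 125°
rotate_crank_by(+66°): θ ← 125° +66° = 191°
rotate_crank_by(+78°): θ ← 191° +78° = 269°
crank pin P = (r cos θ, r sin θ) = (-0.506120, -28.995583)
h = r sin θ − e = -28.995583 − 9 = -37.995583
sin φ = h / L = -37.995583 / 131 = -0.29004262
φ = arcsin(-0.29004262) = -16.860508°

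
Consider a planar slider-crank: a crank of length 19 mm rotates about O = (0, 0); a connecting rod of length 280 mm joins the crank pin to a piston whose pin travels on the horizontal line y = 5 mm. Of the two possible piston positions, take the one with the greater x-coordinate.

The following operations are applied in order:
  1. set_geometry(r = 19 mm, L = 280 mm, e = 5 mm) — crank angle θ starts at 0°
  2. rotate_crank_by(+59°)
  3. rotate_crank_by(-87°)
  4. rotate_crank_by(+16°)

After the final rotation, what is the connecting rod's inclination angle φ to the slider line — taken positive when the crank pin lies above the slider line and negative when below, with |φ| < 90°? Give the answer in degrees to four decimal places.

set_geometry: r = 19 mm, L = 280 mm, e = 5 mm; θ ← 0°
rotate_crank_by(+59°): θ ← 0° +59° = 59°
rotate_crank_by(-87°): θ ← 59° -87° = -28°
rotate_crank_by(+16°): θ ← -28° +16° = -12°
crank pin P = (r cos θ, r sin θ) = (18.584804, -3.950322)
h = r sin θ − e = -3.950322 − 5 = -8.950322
sin φ = h / L = -8.950322 / 280 = -0.03196544
φ = arcsin(-0.03196544) = -1.831797°

-1.8318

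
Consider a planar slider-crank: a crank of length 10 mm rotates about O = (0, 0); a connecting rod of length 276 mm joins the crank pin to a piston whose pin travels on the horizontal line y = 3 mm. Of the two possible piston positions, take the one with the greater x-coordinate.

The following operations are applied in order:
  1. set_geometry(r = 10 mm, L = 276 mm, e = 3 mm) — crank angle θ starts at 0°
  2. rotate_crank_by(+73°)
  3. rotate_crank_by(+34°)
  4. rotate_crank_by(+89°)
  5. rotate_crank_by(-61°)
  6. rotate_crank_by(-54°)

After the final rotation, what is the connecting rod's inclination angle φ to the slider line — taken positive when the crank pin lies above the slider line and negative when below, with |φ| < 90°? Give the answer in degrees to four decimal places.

set_geometry: r = 10 mm, L = 276 mm, e = 3 mm; θ ← 0°
rotate_crank_by(+73°): θ ← 0° +73° = 73°
rotate_crank_by(+34°): θ ← 73° +34° = 107°
rotate_crank_by(+89°): θ ← 107° +89° = 196°
rotate_crank_by(-61°): θ ← 196° -61° = 135°
rotate_crank_by(-54°): θ ← 135° -54° = 81°
crank pin P = (r cos θ, r sin θ) = (1.564345, 9.876883)
h = r sin θ − e = 9.876883 − 3 = 6.876883
sin φ = h / L = 6.876883 / 276 = 0.02491624
φ = arcsin(0.02491624) = 1.427743°

1.4277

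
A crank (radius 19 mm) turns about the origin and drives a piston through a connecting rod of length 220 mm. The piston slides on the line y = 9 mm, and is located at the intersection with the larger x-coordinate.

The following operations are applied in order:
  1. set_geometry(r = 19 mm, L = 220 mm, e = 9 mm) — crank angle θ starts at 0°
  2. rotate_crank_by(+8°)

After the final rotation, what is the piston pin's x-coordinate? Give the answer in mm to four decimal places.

238.7233

set_geometry: r = 19 mm, L = 220 mm, e = 9 mm; θ ← 0°
rotate_crank_by(+8°): θ ← 0° +8° = 8°
crank pin P = (r cos θ, r sin θ) = (18.815093, 2.644289)
h = r sin θ − e = 2.644289 − 9 = -6.355711
x = r cos θ + √(L² − h²) = 18.815093 + √(48400.0 − 40.3951) = 18.815093 + 219.908174 = 238.723267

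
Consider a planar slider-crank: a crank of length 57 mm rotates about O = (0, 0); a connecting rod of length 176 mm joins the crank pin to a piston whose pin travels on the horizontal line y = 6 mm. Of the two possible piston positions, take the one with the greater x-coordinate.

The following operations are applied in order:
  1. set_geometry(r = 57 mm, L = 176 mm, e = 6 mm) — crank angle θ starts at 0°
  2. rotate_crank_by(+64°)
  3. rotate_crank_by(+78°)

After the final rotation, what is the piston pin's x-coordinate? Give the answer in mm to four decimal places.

set_geometry: r = 57 mm, L = 176 mm, e = 6 mm; θ ← 0°
rotate_crank_by(+64°): θ ← 0° +64° = 64°
rotate_crank_by(+78°): θ ← 64° +78° = 142°
crank pin P = (r cos θ, r sin θ) = (-44.916613, 35.092704)
h = r sin θ − e = 35.092704 − 6 = 29.092704
x = r cos θ + √(L² − h²) = -44.916613 + √(30976.0 − 846.3854) = -44.916613 + 173.578843 = 128.662230

128.6622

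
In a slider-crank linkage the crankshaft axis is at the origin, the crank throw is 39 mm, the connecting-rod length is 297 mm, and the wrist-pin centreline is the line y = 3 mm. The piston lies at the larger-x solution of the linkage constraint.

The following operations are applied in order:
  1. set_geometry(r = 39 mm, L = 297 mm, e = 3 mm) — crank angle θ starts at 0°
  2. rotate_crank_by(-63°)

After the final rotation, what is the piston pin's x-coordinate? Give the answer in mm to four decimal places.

set_geometry: r = 39 mm, L = 297 mm, e = 3 mm; θ ← 0°
rotate_crank_by(-63°): θ ← 0° -63° = -63°
crank pin P = (r cos θ, r sin θ) = (17.705629, -34.749254)
h = r sin θ − e = -34.749254 − 3 = -37.749254
x = r cos θ + √(L² − h²) = 17.705629 + √(88209.0 − 1425.0062) = 17.705629 + 294.591232 = 312.296861

312.2969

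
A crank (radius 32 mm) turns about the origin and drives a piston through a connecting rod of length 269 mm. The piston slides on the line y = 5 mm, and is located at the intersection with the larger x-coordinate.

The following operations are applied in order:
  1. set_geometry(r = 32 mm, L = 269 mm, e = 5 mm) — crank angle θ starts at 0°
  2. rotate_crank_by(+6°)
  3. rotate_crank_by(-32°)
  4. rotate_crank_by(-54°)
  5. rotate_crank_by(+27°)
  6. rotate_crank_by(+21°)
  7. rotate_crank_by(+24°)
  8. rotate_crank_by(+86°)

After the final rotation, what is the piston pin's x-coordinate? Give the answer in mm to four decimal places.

274.3643

set_geometry: r = 32 mm, L = 269 mm, e = 5 mm; θ ← 0°
rotate_crank_by(+6°): θ ← 0° +6° = 6°
rotate_crank_by(-32°): θ ← 6° -32° = -26°
rotate_crank_by(-54°): θ ← -26° -54° = -80°
rotate_crank_by(+27°): θ ← -80° +27° = -53°
rotate_crank_by(+21°): θ ← -53° +21° = -32°
rotate_crank_by(+24°): θ ← -32° +24° = -8°
rotate_crank_by(+86°): θ ← -8° +86° = 78°
crank pin P = (r cos θ, r sin θ) = (6.653174, 31.300723)
h = r sin θ − e = 31.300723 − 5 = 26.300723
x = r cos θ + √(L² − h²) = 6.653174 + √(72361.0 − 691.7280) = 6.653174 + 267.711173 = 274.364347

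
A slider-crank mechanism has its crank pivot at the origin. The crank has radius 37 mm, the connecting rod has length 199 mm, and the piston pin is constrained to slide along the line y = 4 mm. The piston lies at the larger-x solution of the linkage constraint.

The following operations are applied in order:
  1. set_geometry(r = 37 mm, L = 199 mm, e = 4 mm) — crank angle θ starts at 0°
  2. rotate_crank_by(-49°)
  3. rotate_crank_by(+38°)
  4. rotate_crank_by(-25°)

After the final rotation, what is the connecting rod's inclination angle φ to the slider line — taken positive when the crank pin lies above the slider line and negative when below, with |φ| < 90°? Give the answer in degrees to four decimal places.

-7.4342

set_geometry: r = 37 mm, L = 199 mm, e = 4 mm; θ ← 0°
rotate_crank_by(-49°): θ ← 0° -49° = -49°
rotate_crank_by(+38°): θ ← -49° +38° = -11°
rotate_crank_by(-25°): θ ← -11° -25° = -36°
crank pin P = (r cos θ, r sin θ) = (29.933629, -21.748054)
h = r sin θ − e = -21.748054 − 4 = -25.748054
sin φ = h / L = -25.748054 / 199 = -0.12938721
φ = arcsin(-0.12938721) = -7.434183°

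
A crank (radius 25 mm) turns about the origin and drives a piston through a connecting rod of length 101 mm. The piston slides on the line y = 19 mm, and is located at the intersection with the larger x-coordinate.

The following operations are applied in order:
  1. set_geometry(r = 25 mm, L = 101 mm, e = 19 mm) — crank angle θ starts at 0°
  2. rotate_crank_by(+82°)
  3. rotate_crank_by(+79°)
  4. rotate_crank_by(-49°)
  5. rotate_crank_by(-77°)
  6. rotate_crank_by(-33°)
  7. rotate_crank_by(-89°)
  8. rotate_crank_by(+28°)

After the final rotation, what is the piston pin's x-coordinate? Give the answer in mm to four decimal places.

105.4312

set_geometry: r = 25 mm, L = 101 mm, e = 19 mm; θ ← 0°
rotate_crank_by(+82°): θ ← 0° +82° = 82°
rotate_crank_by(+79°): θ ← 82° +79° = 161°
rotate_crank_by(-49°): θ ← 161° -49° = 112°
rotate_crank_by(-77°): θ ← 112° -77° = 35°
rotate_crank_by(-33°): θ ← 35° -33° = 2°
rotate_crank_by(-89°): θ ← 2° -89° = -87°
rotate_crank_by(+28°): θ ← -87° +28° = -59°
crank pin P = (r cos θ, r sin θ) = (12.875952, -21.429183)
h = r sin θ − e = -21.429183 − 19 = -40.429183
x = r cos θ + √(L² − h²) = 12.875952 + √(10201.0 − 1634.5188) = 12.875952 + 92.555287 = 105.431239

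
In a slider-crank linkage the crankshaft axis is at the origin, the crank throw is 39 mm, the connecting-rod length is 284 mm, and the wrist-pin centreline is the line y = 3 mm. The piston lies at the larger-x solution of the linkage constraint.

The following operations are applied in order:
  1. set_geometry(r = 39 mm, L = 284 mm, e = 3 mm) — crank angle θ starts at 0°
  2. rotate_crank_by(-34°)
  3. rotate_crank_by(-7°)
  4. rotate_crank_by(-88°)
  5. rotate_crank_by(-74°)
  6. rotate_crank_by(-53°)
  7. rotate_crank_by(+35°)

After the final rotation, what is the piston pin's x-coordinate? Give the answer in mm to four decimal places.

253.6668

set_geometry: r = 39 mm, L = 284 mm, e = 3 mm; θ ← 0°
rotate_crank_by(-34°): θ ← 0° -34° = -34°
rotate_crank_by(-7°): θ ← -34° -7° = -41°
rotate_crank_by(-88°): θ ← -41° -88° = -129°
rotate_crank_by(-74°): θ ← -129° -74° = -203°
rotate_crank_by(-53°): θ ← -203° -53° = -256°
rotate_crank_by(+35°): θ ← -256° +35° = -221°
crank pin P = (r cos θ, r sin θ) = (-29.433674, 25.586302)
h = r sin θ − e = 25.586302 − 3 = 22.586302
x = r cos θ + √(L² − h²) = -29.433674 + √(80656.0 − 510.1410) = -29.433674 + 283.100440 = 253.666766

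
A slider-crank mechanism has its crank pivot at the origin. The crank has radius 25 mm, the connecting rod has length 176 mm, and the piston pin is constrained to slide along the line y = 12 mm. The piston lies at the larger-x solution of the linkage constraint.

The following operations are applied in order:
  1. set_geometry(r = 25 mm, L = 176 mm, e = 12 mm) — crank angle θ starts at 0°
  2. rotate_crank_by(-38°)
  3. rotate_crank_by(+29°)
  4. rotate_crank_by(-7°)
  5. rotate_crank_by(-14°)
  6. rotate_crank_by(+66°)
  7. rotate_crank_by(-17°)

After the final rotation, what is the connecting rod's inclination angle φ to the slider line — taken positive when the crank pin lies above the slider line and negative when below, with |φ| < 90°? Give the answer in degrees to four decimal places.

-1.2570

set_geometry: r = 25 mm, L = 176 mm, e = 12 mm; θ ← 0°
rotate_crank_by(-38°): θ ← 0° -38° = -38°
rotate_crank_by(+29°): θ ← -38° +29° = -9°
rotate_crank_by(-7°): θ ← -9° -7° = -16°
rotate_crank_by(-14°): θ ← -16° -14° = -30°
rotate_crank_by(+66°): θ ← -30° +66° = 36°
rotate_crank_by(-17°): θ ← 36° -17° = 19°
crank pin P = (r cos θ, r sin θ) = (23.637964, 8.139204)
h = r sin θ − e = 8.139204 − 12 = -3.860796
sin φ = h / L = -3.860796 / 176 = -0.02193634
φ = arcsin(-0.02193634) = -1.256961°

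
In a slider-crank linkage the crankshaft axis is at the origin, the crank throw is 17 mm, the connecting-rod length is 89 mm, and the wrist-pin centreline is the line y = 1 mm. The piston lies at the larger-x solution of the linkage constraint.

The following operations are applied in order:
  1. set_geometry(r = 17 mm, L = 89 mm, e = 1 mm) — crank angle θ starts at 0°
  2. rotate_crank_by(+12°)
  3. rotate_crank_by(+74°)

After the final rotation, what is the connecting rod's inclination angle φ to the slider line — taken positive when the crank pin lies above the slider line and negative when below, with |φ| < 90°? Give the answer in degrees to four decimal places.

set_geometry: r = 17 mm, L = 89 mm, e = 1 mm; θ ← 0°
rotate_crank_by(+12°): θ ← 0° +12° = 12°
rotate_crank_by(+74°): θ ← 12° +74° = 86°
crank pin P = (r cos θ, r sin θ) = (1.185860, 16.958589)
h = r sin θ − e = 16.958589 − 1 = 15.958589
sin φ = h / L = 15.958589 / 89 = 0.17930999
φ = arcsin(0.17930999) = 10.329571°

10.3296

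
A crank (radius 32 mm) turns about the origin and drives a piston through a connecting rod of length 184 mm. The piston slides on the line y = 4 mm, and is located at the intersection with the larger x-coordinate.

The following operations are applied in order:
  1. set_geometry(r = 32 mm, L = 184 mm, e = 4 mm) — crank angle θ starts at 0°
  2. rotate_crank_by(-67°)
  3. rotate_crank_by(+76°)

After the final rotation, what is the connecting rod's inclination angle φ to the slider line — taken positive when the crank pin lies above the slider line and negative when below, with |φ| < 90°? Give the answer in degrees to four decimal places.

0.3132

set_geometry: r = 32 mm, L = 184 mm, e = 4 mm; θ ← 0°
rotate_crank_by(-67°): θ ← 0° -67° = -67°
rotate_crank_by(+76°): θ ← -67° +76° = 9°
crank pin P = (r cos θ, r sin θ) = (31.606027, 5.005903)
h = r sin θ − e = 5.005903 − 4 = 1.005903
sin φ = h / L = 1.005903 / 184 = 0.00546686
φ = arcsin(0.00546686) = 0.313230°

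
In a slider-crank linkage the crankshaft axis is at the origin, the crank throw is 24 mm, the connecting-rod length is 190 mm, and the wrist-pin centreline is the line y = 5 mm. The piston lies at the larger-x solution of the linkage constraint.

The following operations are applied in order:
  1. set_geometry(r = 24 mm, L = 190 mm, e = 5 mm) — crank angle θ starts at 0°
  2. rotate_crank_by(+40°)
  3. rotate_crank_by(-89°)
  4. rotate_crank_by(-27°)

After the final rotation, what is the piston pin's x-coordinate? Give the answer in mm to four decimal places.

set_geometry: r = 24 mm, L = 190 mm, e = 5 mm; θ ← 0°
rotate_crank_by(+40°): θ ← 0° +40° = 40°
rotate_crank_by(-89°): θ ← 40° -89° = -49°
rotate_crank_by(-27°): θ ← -49° -27° = -76°
crank pin P = (r cos θ, r sin θ) = (5.806125, -23.287097)
h = r sin θ − e = -23.287097 − 5 = -28.287097
x = r cos θ + √(L² − h²) = 5.806125 + √(36100.0 − 800.1599) = 5.806125 + 187.882517 = 193.688642

193.6886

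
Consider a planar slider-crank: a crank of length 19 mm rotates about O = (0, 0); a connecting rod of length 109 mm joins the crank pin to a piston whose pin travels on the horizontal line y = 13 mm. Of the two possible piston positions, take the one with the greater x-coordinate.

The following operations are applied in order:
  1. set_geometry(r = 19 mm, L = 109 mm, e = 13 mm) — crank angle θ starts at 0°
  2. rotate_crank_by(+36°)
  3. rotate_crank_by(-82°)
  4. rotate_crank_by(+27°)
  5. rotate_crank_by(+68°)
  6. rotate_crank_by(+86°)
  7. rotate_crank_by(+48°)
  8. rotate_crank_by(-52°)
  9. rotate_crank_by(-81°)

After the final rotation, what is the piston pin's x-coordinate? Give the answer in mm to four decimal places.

121.2019

set_geometry: r = 19 mm, L = 109 mm, e = 13 mm; θ ← 0°
rotate_crank_by(+36°): θ ← 0° +36° = 36°
rotate_crank_by(-82°): θ ← 36° -82° = -46°
rotate_crank_by(+27°): θ ← -46° +27° = -19°
rotate_crank_by(+68°): θ ← -19° +68° = 49°
rotate_crank_by(+86°): θ ← 49° +86° = 135°
rotate_crank_by(+48°): θ ← 135° +48° = 183°
rotate_crank_by(-52°): θ ← 183° -52° = 131°
rotate_crank_by(-81°): θ ← 131° -81° = 50°
crank pin P = (r cos θ, r sin θ) = (12.212965, 14.554844)
h = r sin θ − e = 14.554844 − 13 = 1.554844
x = r cos θ + √(L² − h²) = 12.212965 + √(11881.0 − 2.4175) = 12.212965 + 108.988910 = 121.201874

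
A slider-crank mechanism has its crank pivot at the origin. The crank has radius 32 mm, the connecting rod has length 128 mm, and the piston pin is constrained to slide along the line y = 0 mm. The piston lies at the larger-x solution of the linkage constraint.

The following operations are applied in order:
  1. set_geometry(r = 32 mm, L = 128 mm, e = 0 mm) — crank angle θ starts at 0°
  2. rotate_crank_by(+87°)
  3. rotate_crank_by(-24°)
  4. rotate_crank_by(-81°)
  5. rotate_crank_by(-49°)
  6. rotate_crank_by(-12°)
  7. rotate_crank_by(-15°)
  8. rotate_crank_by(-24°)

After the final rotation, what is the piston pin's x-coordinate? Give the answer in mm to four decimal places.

set_geometry: r = 32 mm, L = 128 mm, e = 0 mm; θ ← 0°
rotate_crank_by(+87°): θ ← 0° +87° = 87°
rotate_crank_by(-24°): θ ← 87° -24° = 63°
rotate_crank_by(-81°): θ ← 63° -81° = -18°
rotate_crank_by(-49°): θ ← -18° -49° = -67°
rotate_crank_by(-12°): θ ← -67° -12° = -79°
rotate_crank_by(-15°): θ ← -79° -15° = -94°
rotate_crank_by(-24°): θ ← -94° -24° = -118°
crank pin P = (r cos θ, r sin θ) = (-15.023090, -28.254323)
h = r sin θ − e = -28.254323 − 0 = -28.254323
x = r cos θ + √(L² − h²) = -15.023090 + √(16384.0 − 798.3068) = -15.023090 + 124.842674 = 109.819584

109.8196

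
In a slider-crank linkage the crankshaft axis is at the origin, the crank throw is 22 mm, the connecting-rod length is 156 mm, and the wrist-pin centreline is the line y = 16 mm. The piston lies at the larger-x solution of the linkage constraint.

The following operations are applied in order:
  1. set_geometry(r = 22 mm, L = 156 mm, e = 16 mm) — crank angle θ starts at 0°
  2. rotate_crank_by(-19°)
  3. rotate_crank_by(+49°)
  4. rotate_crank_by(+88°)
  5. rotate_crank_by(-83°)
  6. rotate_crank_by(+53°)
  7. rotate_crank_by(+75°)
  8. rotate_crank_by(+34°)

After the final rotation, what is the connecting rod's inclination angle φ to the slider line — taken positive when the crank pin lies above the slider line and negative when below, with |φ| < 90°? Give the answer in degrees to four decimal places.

set_geometry: r = 22 mm, L = 156 mm, e = 16 mm; θ ← 0°
rotate_crank_by(-19°): θ ← 0° -19° = -19°
rotate_crank_by(+49°): θ ← -19° +49° = 30°
rotate_crank_by(+88°): θ ← 30° +88° = 118°
rotate_crank_by(-83°): θ ← 118° -83° = 35°
rotate_crank_by(+53°): θ ← 35° +53° = 88°
rotate_crank_by(+75°): θ ← 88° +75° = 163°
rotate_crank_by(+34°): θ ← 163° +34° = 197°
crank pin P = (r cos θ, r sin θ) = (-21.038705, -6.432178)
h = r sin θ − e = -6.432178 − 16 = -22.432178
sin φ = h / L = -22.432178 / 156 = -0.14379601
φ = arcsin(-0.14379601) = -8.267565°

-8.2676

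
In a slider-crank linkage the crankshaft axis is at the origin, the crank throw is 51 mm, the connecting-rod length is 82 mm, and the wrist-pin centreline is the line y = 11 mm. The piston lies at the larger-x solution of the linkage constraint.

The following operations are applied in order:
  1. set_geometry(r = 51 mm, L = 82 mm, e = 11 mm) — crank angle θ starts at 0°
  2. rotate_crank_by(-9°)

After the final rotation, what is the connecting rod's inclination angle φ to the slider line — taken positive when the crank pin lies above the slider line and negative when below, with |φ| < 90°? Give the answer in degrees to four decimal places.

-13.3819

set_geometry: r = 51 mm, L = 82 mm, e = 11 mm; θ ← 0°
rotate_crank_by(-9°): θ ← 0° -9° = -9°
crank pin P = (r cos θ, r sin θ) = (50.372105, -7.978158)
h = r sin θ − e = -7.978158 − 11 = -18.978158
sin φ = h / L = -18.978158 / 82 = -0.23144095
φ = arcsin(-0.23144095) = -13.381921°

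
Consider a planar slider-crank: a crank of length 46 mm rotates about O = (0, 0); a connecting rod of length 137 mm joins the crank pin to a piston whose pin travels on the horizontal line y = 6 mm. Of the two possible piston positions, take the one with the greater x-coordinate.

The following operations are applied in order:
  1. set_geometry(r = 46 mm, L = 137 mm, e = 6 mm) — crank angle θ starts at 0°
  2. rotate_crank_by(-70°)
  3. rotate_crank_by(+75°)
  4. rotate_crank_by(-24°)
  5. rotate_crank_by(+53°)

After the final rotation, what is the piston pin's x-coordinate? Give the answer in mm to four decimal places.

173.7086

set_geometry: r = 46 mm, L = 137 mm, e = 6 mm; θ ← 0°
rotate_crank_by(-70°): θ ← 0° -70° = -70°
rotate_crank_by(+75°): θ ← -70° +75° = 5°
rotate_crank_by(-24°): θ ← 5° -24° = -19°
rotate_crank_by(+53°): θ ← -19° +53° = 34°
crank pin P = (r cos θ, r sin θ) = (38.135728, 25.722874)
h = r sin θ − e = 25.722874 − 6 = 19.722874
x = r cos θ + √(L² − h²) = 38.135728 + √(18769.0 − 388.9917) = 38.135728 + 135.572889 = 173.708617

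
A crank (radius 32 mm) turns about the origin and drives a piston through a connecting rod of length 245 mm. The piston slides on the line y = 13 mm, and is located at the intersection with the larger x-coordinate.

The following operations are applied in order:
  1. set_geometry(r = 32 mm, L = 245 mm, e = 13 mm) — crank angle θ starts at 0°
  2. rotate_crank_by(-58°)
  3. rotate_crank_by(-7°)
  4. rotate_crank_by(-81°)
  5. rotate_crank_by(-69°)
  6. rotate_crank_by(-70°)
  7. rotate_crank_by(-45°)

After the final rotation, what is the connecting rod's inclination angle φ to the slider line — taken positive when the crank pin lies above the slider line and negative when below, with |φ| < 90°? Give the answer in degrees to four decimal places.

0.7016

set_geometry: r = 32 mm, L = 245 mm, e = 13 mm; θ ← 0°
rotate_crank_by(-58°): θ ← 0° -58° = -58°
rotate_crank_by(-7°): θ ← -58° -7° = -65°
rotate_crank_by(-81°): θ ← -65° -81° = -146°
rotate_crank_by(-69°): θ ← -146° -69° = -215°
rotate_crank_by(-70°): θ ← -215° -70° = -285°
rotate_crank_by(-45°): θ ← -285° -45° = -330°
crank pin P = (r cos θ, r sin θ) = (27.712813, 16.000000)
h = r sin θ − e = 16.000000 − 13 = 3.000000
sin φ = h / L = 3.000000 / 245 = 0.01224490
φ = arcsin(0.01224490) = 0.701599°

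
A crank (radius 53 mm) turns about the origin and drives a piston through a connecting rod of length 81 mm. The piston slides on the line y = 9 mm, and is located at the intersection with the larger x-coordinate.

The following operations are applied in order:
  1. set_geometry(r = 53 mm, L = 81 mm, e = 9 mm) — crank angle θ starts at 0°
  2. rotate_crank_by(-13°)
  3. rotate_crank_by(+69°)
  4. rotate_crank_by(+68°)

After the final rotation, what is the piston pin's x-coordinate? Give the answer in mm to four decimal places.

set_geometry: r = 53 mm, L = 81 mm, e = 9 mm; θ ← 0°
rotate_crank_by(-13°): θ ← 0° -13° = -13°
rotate_crank_by(+69°): θ ← -13° +69° = 56°
rotate_crank_by(+68°): θ ← 56° +68° = 124°
crank pin P = (r cos θ, r sin θ) = (-29.637224, 43.938991)
h = r sin θ − e = 43.938991 − 9 = 34.938991
x = r cos θ + √(L² − h²) = -29.637224 + √(6561.0 − 1220.7331) = -29.637224 + 73.077130 = 43.439906

43.4399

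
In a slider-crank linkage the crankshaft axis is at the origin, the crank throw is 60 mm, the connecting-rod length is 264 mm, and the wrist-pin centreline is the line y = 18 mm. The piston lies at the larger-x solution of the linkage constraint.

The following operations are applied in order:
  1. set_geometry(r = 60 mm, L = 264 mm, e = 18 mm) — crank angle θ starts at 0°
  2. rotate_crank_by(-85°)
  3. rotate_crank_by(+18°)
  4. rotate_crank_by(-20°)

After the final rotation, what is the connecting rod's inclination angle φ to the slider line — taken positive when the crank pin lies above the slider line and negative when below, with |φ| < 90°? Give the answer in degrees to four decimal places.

set_geometry: r = 60 mm, L = 264 mm, e = 18 mm; θ ← 0°
rotate_crank_by(-85°): θ ← 0° -85° = -85°
rotate_crank_by(+18°): θ ← -85° +18° = -67°
rotate_crank_by(-20°): θ ← -67° -20° = -87°
crank pin P = (r cos θ, r sin θ) = (3.140157, -59.917772)
h = r sin θ − e = -59.917772 − 18 = -77.917772
sin φ = h / L = -77.917772 / 264 = -0.29514308
φ = arcsin(-0.29514308) = -17.166117°

-17.1661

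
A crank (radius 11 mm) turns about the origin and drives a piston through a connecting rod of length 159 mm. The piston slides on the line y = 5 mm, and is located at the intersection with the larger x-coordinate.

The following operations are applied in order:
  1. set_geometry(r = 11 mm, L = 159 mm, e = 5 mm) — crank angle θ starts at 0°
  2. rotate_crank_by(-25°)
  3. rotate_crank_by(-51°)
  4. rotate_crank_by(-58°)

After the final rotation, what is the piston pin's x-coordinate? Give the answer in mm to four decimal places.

150.8336

set_geometry: r = 11 mm, L = 159 mm, e = 5 mm; θ ← 0°
rotate_crank_by(-25°): θ ← 0° -25° = -25°
rotate_crank_by(-51°): θ ← -25° -51° = -76°
rotate_crank_by(-58°): θ ← -76° -58° = -134°
crank pin P = (r cos θ, r sin θ) = (-7.641242, -7.912738)
h = r sin θ − e = -7.912738 − 5 = -12.912738
x = r cos θ + √(L² − h²) = -7.641242 + √(25281.0 − 166.7388) = -7.641242 + 158.474797 = 150.833555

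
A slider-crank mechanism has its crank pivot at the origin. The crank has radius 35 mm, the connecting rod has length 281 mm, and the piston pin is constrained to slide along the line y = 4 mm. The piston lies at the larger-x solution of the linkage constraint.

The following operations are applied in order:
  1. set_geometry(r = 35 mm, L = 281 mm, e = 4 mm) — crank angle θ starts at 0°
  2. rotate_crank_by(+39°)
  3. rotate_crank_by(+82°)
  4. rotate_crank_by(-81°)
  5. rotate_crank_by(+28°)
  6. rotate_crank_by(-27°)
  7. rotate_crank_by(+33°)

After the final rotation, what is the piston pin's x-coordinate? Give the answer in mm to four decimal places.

289.0793

set_geometry: r = 35 mm, L = 281 mm, e = 4 mm; θ ← 0°
rotate_crank_by(+39°): θ ← 0° +39° = 39°
rotate_crank_by(+82°): θ ← 39° +82° = 121°
rotate_crank_by(-81°): θ ← 121° -81° = 40°
rotate_crank_by(+28°): θ ← 40° +28° = 68°
rotate_crank_by(-27°): θ ← 68° -27° = 41°
rotate_crank_by(+33°): θ ← 41° +33° = 74°
crank pin P = (r cos θ, r sin θ) = (9.647307, 33.644159)
h = r sin θ − e = 33.644159 − 4 = 29.644159
x = r cos θ + √(L² − h²) = 9.647307 + √(78961.0 − 878.7762) = 9.647307 + 279.431966 = 289.079274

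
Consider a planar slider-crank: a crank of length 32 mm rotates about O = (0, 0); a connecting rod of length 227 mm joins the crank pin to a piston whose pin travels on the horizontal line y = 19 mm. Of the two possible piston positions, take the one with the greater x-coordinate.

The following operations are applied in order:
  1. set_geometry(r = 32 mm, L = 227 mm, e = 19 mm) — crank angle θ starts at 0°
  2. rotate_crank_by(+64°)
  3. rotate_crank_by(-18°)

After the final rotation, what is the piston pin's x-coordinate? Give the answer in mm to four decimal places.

set_geometry: r = 32 mm, L = 227 mm, e = 19 mm; θ ← 0°
rotate_crank_by(+64°): θ ← 0° +64° = 64°
rotate_crank_by(-18°): θ ← 64° -18° = 46°
crank pin P = (r cos θ, r sin θ) = (22.229068, 23.018874)
h = r sin θ − e = 23.018874 − 19 = 4.018874
x = r cos θ + √(L² − h²) = 22.229068 + √(51529.0 − 16.1513) = 22.229068 + 226.964422 = 249.193489

249.1935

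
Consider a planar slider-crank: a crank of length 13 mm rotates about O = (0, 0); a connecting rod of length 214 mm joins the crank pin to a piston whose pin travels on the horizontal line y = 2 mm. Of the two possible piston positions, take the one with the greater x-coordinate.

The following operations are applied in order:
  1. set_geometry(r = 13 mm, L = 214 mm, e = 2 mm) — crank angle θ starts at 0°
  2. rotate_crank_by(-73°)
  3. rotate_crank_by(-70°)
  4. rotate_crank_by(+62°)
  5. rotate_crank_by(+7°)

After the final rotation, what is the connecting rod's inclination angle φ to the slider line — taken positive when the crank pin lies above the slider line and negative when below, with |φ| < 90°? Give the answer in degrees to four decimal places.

-3.8842

set_geometry: r = 13 mm, L = 214 mm, e = 2 mm; θ ← 0°
rotate_crank_by(-73°): θ ← 0° -73° = -73°
rotate_crank_by(-70°): θ ← -73° -70° = -143°
rotate_crank_by(+62°): θ ← -143° +62° = -81°
rotate_crank_by(+7°): θ ← -81° +7° = -74°
crank pin P = (r cos θ, r sin θ) = (3.583286, -12.496402)
h = r sin θ − e = -12.496402 − 2 = -14.496402
sin φ = h / L = -14.496402 / 214 = -0.06774020
φ = arcsin(-0.06774020) = -3.884202°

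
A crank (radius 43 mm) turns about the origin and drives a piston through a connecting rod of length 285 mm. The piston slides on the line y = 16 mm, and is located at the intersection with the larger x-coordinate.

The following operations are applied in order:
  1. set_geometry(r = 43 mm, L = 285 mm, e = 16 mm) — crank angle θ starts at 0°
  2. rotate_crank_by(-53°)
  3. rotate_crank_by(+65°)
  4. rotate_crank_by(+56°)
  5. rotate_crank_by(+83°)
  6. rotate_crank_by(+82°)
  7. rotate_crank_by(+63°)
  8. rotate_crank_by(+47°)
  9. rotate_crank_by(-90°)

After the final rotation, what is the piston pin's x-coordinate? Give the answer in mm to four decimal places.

set_geometry: r = 43 mm, L = 285 mm, e = 16 mm; θ ← 0°
rotate_crank_by(-53°): θ ← 0° -53° = -53°
rotate_crank_by(+65°): θ ← -53° +65° = 12°
rotate_crank_by(+56°): θ ← 12° +56° = 68°
rotate_crank_by(+83°): θ ← 68° +83° = 151°
rotate_crank_by(+82°): θ ← 151° +82° = 233°
rotate_crank_by(+63°): θ ← 233° +63° = 296°
rotate_crank_by(+47°): θ ← 296° +47° = 343°
rotate_crank_by(-90°): θ ← 343° -90° = 253°
crank pin P = (r cos θ, r sin θ) = (-12.571983, -41.121105)
h = r sin θ − e = -41.121105 − 16 = -57.121105
x = r cos θ + √(L² − h²) = -12.571983 + √(81225.0 − 3262.8206) = -12.571983 + 279.217083 = 266.645100

266.6451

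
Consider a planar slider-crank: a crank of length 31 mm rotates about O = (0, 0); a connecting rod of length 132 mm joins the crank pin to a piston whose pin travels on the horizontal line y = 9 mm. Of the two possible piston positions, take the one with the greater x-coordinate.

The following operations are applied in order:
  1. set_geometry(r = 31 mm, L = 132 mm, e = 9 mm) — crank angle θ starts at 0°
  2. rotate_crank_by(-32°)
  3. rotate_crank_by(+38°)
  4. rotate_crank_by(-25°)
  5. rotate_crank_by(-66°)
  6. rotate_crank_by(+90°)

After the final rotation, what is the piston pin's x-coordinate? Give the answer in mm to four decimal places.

162.7317

set_geometry: r = 31 mm, L = 132 mm, e = 9 mm; θ ← 0°
rotate_crank_by(-32°): θ ← 0° -32° = -32°
rotate_crank_by(+38°): θ ← -32° +38° = 6°
rotate_crank_by(-25°): θ ← 6° -25° = -19°
rotate_crank_by(-66°): θ ← -19° -66° = -85°
rotate_crank_by(+90°): θ ← -85° +90° = 5°
crank pin P = (r cos θ, r sin θ) = (30.882036, 2.701828)
h = r sin θ − e = 2.701828 − 9 = -6.298172
x = r cos θ + √(L² − h²) = 30.882036 + √(17424.0 − 39.6670) = 30.882036 + 131.849661 = 162.731696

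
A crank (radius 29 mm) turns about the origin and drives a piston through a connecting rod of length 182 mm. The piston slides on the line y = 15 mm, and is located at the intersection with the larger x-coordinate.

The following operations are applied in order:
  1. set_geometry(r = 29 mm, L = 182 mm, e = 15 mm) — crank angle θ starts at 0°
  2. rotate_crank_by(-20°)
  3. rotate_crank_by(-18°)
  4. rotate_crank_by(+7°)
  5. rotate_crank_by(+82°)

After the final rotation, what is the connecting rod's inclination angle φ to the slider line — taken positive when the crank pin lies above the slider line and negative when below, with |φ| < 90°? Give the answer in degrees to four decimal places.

2.3735

set_geometry: r = 29 mm, L = 182 mm, e = 15 mm; θ ← 0°
rotate_crank_by(-20°): θ ← 0° -20° = -20°
rotate_crank_by(-18°): θ ← -20° -18° = -38°
rotate_crank_by(+7°): θ ← -38° +7° = -31°
rotate_crank_by(+82°): θ ← -31° +82° = 51°
crank pin P = (r cos θ, r sin θ) = (18.250291, 22.537233)
h = r sin θ − e = 22.537233 − 15 = 7.537233
sin φ = h / L = 7.537233 / 182 = 0.04141337
φ = arcsin(0.04141337) = 2.373490°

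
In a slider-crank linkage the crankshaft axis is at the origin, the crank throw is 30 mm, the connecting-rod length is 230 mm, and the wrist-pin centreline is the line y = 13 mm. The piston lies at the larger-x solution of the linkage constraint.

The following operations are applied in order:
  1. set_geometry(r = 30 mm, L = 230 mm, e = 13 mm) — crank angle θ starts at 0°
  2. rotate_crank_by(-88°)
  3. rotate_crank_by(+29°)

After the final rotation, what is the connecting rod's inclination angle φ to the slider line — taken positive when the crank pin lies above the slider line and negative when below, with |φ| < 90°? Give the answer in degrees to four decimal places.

-9.6905

set_geometry: r = 30 mm, L = 230 mm, e = 13 mm; θ ← 0°
rotate_crank_by(-88°): θ ← 0° -88° = -88°
rotate_crank_by(+29°): θ ← -88° +29° = -59°
crank pin P = (r cos θ, r sin θ) = (15.451142, -25.715019)
h = r sin θ − e = -25.715019 − 13 = -38.715019
sin φ = h / L = -38.715019 / 230 = -0.16832617
φ = arcsin(-0.16832617) = -9.690513°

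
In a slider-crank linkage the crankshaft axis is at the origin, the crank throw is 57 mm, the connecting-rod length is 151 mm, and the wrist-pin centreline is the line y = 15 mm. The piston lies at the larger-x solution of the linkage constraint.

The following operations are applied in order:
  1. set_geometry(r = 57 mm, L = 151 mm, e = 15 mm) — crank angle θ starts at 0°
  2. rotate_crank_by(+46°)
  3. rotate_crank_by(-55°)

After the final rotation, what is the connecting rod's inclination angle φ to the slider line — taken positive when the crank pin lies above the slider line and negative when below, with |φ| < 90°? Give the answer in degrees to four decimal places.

set_geometry: r = 57 mm, L = 151 mm, e = 15 mm; θ ← 0°
rotate_crank_by(+46°): θ ← 0° +46° = 46°
rotate_crank_by(-55°): θ ← 46° -55° = -9°
crank pin P = (r cos θ, r sin θ) = (56.298235, -8.916765)
h = r sin θ − e = -8.916765 − 15 = -23.916765
sin φ = h / L = -23.916765 / 151 = -0.15838917
φ = arcsin(-0.15838917) = -9.113410°

-9.1134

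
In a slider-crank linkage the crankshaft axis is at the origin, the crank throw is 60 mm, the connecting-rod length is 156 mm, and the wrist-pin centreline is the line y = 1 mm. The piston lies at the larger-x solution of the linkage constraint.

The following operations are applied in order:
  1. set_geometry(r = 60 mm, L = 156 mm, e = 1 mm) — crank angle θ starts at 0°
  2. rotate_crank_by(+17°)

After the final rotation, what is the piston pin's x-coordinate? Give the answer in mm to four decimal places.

set_geometry: r = 60 mm, L = 156 mm, e = 1 mm; θ ← 0°
rotate_crank_by(+17°): θ ← 0° +17° = 17°
crank pin P = (r cos θ, r sin θ) = (57.378285, 17.542302)
h = r sin θ − e = 17.542302 − 1 = 16.542302
x = r cos θ + √(L² − h²) = 57.378285 + √(24336.0 − 273.6478) = 57.378285 + 155.120444 = 212.498730

212.4987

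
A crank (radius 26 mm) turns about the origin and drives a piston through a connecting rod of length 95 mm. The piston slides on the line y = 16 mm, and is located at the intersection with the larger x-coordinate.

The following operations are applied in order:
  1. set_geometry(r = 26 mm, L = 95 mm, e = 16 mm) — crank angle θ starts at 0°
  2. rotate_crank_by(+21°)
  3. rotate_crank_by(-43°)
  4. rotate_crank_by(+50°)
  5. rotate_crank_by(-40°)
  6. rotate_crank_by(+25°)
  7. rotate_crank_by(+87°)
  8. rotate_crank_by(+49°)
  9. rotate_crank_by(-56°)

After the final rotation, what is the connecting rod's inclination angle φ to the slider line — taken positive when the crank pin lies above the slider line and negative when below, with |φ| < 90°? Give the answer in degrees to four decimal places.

6.0207

set_geometry: r = 26 mm, L = 95 mm, e = 16 mm; θ ← 0°
rotate_crank_by(+21°): θ ← 0° +21° = 21°
rotate_crank_by(-43°): θ ← 21° -43° = -22°
rotate_crank_by(+50°): θ ← -22° +50° = 28°
rotate_crank_by(-40°): θ ← 28° -40° = -12°
rotate_crank_by(+25°): θ ← -12° +25° = 13°
rotate_crank_by(+87°): θ ← 13° +87° = 100°
rotate_crank_by(+49°): θ ← 100° +49° = 149°
rotate_crank_by(-56°): θ ← 149° -56° = 93°
crank pin P = (r cos θ, r sin θ) = (-1.360735, 25.964368)
h = r sin θ − e = 25.964368 − 16 = 9.964368
sin φ = h / L = 9.964368 / 95 = 0.10488808
φ = arcsin(0.10488808) = 6.020719°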